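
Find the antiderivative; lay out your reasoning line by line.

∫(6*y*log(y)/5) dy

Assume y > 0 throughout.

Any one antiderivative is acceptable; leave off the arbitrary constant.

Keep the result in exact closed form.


Step 1. Integrate ∫(6*y*log(y)/5) dy by parts with u = log(y), dv = (6*y/5) dy, so v = 3*y**2/5 [assuming y > 0]: now 3*y**2*log(y)/5 + ∫(-3*y/5) dy.
Step 2. Evaluate the standard form: now 3*y**2*log(y)/5 - 3*y**2/10.
Answer: 3*y**2*log(y)/5 - 3*y**2/10.


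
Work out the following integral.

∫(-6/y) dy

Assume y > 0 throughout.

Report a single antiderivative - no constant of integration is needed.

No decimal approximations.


Answer: -6*log(y).


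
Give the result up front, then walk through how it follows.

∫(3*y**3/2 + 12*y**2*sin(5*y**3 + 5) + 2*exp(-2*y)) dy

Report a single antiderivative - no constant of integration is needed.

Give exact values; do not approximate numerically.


The answer is 3*y**4/8 - 4*cos(5*y**3 + 5)/5 - exp(-2*y).
Step 1. Rewrite: now ∫(3*y**3/2) dy + ∫(12*y**2*sin(5*y**3 + 5)) dy + ∫(2*exp(-2*y)) dy.
Step 2. Evaluate the standard form: now ∫(3*y**3/2) dy + ∫(12*y**2*sin(5*y**3 + 5)) dy - exp(-2*y).
Step 3. Substitute u = y**3 + 1, turning ∫(12*y**2*sin(5*y**3 + 5)) dy into ∫(4*sin(5*u)) du: now ∫(3*y**3/2) dy + ∫(4*sin(5*u)) du - exp(-2*y).
Step 4. Evaluate the standard form: now -4*cos(5*u)/5 + ∫(3*y**3/2) dy - exp(-2*y).
Step 5. Substitute back u = y**3 + 1: now -4*cos(5*y**3 + 5)/5 + ∫(3*y**3/2) dy - exp(-2*y).
Step 6. Evaluate the standard form: now 3*y**4/8 - 4*cos(5*y**3 + 5)/5 - exp(-2*y).
Answer: 3*y**4/8 - 4*cos(5*y**3 + 5)/5 - exp(-2*y).


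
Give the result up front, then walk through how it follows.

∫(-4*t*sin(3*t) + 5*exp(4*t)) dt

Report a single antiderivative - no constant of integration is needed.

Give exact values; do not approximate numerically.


The answer is 4*t*cos(3*t)/3 + 5*exp(4*t)/4 - 4*sin(3*t)/9.
Step 1. Rewrite: now ∫(-4*t*sin(3*t)) dt + ∫(5*exp(4*t)) dt.
Step 2. Integrate ∫(-4*t*sin(3*t)) dt by parts with u = t, dv = (-4*sin(3*t)) dt, so v = 4*cos(3*t)/3: now 4*t*cos(3*t)/3 + ∫(5*exp(4*t)) dt + ∫(-4*cos(3*t)/3) dt.
Step 3. Evaluate the standard form: now 4*t*cos(3*t)/3 - 4*sin(3*t)/9 + ∫(5*exp(4*t)) dt.
Step 4. Evaluate the standard form: now 4*t*cos(3*t)/3 + 5*exp(4*t)/4 - 4*sin(3*t)/9.
Answer: 4*t*cos(3*t)/3 + 5*exp(4*t)/4 - 4*sin(3*t)/9.


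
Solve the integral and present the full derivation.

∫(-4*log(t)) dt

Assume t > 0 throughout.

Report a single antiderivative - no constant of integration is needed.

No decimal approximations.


Step 1. Integrate ∫(-4*log(t)) dt by parts with u = log(t), dv = (-4) dt, so v = -4*t [assuming t > 0]: now -4*t*log(t) + ∫(4) dt.
Step 2. Evaluate the standard form: now -4*t*log(t) + 4*t.
Answer: -4*t*log(t) + 4*t.


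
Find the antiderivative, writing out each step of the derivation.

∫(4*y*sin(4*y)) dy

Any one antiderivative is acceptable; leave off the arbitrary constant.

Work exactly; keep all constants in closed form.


Step 1. Integrate ∫(4*y*sin(4*y)) dy by parts with u = y, dv = (4*sin(4*y)) dy, so v = -cos(4*y): now -y*cos(4*y) + ∫(cos(4*y)) dy.
Step 2. Evaluate the standard form: now -y*cos(4*y) + sin(4*y)/4.
Answer: -y*cos(4*y) + sin(4*y)/4.


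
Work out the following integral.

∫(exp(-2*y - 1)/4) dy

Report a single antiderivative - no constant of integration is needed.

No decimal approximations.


Answer: -exp(-2*y - 1)/8.


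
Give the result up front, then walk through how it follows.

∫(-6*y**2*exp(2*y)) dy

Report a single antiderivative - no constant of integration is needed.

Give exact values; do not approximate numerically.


The answer is -3*y**2*exp(2*y) + 3*y*exp(2*y) - 3*exp(2*y)/2.
Step 1. Integrate ∫(-6*y**2*exp(2*y)) dy by parts with u = y**2, dv = (-6*exp(2*y)) dy, so v = -3*exp(2*y): now -3*y**2*exp(2*y) + ∫(6*y*exp(2*y)) dy.
Step 2. Integrate ∫(6*y*exp(2*y)) dy by parts with u = y, dv = (6*exp(2*y)) dy, so v = 3*exp(2*y): now -3*y**2*exp(2*y) + 3*y*exp(2*y) + ∫(-3*exp(2*y)) dy.
Step 3. Evaluate the standard form: now -3*y**2*exp(2*y) + 3*y*exp(2*y) - 3*exp(2*y)/2.
Answer: -3*y**2*exp(2*y) + 3*y*exp(2*y) - 3*exp(2*y)/2.


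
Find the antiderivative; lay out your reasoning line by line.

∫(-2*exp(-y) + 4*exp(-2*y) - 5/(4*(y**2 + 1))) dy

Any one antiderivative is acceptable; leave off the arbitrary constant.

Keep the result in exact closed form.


Step 1. Rewrite: now ∫(-5/(4*(y**2 + 1))) dy + ∫(4*exp(-2*y)) dy + ∫(-2*exp(-y)) dy.
Step 2. Evaluate the standard form: now ∫(-5/(4*(y**2 + 1))) dy + ∫(4*exp(-2*y)) dy + 2*exp(-y).
Step 3. Evaluate the standard form: now ∫(-5/(4*(y**2 + 1))) dy + 2*exp(-y) - 2*exp(-2*y).
Step 4. Evaluate the standard form: now -5*atan(y)/4 + 2*exp(-y) - 2*exp(-2*y).
Answer: -5*atan(y)/4 + 2*exp(-y) - 2*exp(-2*y).


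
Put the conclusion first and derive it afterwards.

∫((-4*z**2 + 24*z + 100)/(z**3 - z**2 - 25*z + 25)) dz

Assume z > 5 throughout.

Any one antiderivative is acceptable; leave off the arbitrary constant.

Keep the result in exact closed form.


The answer is 3*log(z - 5) - 5*log(z - 1) - 2*log(z + 5).
Step 1. Decompose ∫((-4*z**2 + 24*z + 100)/(z**3 - z**2 - 25*z + 25)) dz by partial fractions, (-4*z**2 + 24*z + 100)/(z**3 - z**2 - 25*z + 25) = -2/(z + 5) - 5/(z - 1) + 3/(z - 5): now ∫(3/(z - 5)) dz + ∫(-5/(z - 1)) dz + ∫(-2/(z + 5)) dz.
Step 2. Evaluate the standard form [assuming z > -5]: now -2*log(z + 5) + ∫(3/(z - 5)) dz + ∫(-5/(z - 1)) dz.
Step 3. Evaluate the standard form [assuming z > 1]: now -5*log(z - 1) - 2*log(z + 5) + ∫(3/(z - 5)) dz.
Step 4. Evaluate the standard form [assuming z > 5]: now 3*log(z - 5) - 5*log(z - 1) - 2*log(z + 5).
Answer: 3*log(z - 5) - 5*log(z - 1) - 2*log(z + 5).


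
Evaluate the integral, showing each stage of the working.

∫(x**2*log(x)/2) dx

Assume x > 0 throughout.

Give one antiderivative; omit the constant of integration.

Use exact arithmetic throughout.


Step 1. Integrate ∫(x**2*log(x)/2) dx by parts with u = log(x), dv = (x**2/2) dx, so v = x**3/6 [assuming x > 0]: now x**3*log(x)/6 + ∫(-x**2/6) dx.
Step 2. Evaluate the standard form: now x**3*log(x)/6 - x**3/18.
Answer: x**3*log(x)/6 - x**3/18.


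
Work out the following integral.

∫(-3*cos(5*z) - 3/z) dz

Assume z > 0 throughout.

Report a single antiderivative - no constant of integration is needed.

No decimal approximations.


Answer: -3*log(z) - 3*sin(5*z)/5.


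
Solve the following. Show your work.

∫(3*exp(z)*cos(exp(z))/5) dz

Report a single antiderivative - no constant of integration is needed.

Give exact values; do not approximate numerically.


Step 1. Substitute u = exp(z), turning ∫(3*exp(z)*cos(exp(z))/5) dz into ∫(3*cos(u)/5) du: now ∫(3*cos(u)/5) du.
Step 2. Evaluate the standard form: now 3*sin(u)/5.
Step 3. Substitute back u = exp(z): now 3*sin(exp(z))/5.
Answer: 3*sin(exp(z))/5.


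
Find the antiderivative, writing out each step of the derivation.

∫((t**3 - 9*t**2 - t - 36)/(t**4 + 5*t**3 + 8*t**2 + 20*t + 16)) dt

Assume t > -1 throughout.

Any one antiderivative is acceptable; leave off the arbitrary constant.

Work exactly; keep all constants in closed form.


Step 1. Decompose ∫((t**3 - 9*t**2 - t - 36)/(t**4 + 5*t**3 + 8*t**2 + 20*t + 16)) dt by partial fractions, (t**3 - 9*t**2 - t - 36)/(t**4 + 5*t**3 + 8*t**2 + 20*t + 16) = -1/(t**2 + 4) + 4/(t + 4) - 3/(t + 1): now ∫(-3/(t + 1)) dt + ∫(4/(t + 4)) dt + ∫(-1/(t**2 + 4)) dt.
Step 2. Evaluate the standard form [assuming t > -1]: now -3*log(t + 1) + ∫(4/(t + 4)) dt + ∫(-1/(t**2 + 4)) dt.
Step 3. Evaluate the standard form [assuming t > -4]: now -3*log(t + 1) + 4*log(t + 4) + ∫(-1/(t**2 + 4)) dt.
Step 4. Evaluate the standard form: now -3*log(t + 1) + 4*log(t + 4) - atan(t/2)/2.
Answer: -3*log(t + 1) + 4*log(t + 4) - atan(t/2)/2.


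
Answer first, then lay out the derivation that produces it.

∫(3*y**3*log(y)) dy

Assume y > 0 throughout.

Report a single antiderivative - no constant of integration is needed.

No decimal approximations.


The answer is 3*y**4*log(y)/4 - 3*y**4/16.
Step 1. Integrate ∫(3*y**3*log(y)) dy by parts with u = log(y), dv = (3*y**3) dy, so v = 3*y**4/4 [assuming y > 0]: now 3*y**4*log(y)/4 + ∫(-3*y**3/4) dy.
Step 2. Evaluate the standard form: now 3*y**4*log(y)/4 - 3*y**4/16.
Answer: 3*y**4*log(y)/4 - 3*y**4/16.


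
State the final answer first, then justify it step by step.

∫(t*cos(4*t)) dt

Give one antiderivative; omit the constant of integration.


The answer is t*sin(4*t)/4 + cos(4*t)/16.
Step 1. Integrate ∫(t*cos(4*t)) dt by parts with u = t, dv = (cos(4*t)) dt, so v = sin(4*t)/4: now t*sin(4*t)/4 + ∫(-sin(4*t)/4) dt.
Step 2. Evaluate the standard form: now t*sin(4*t)/4 + cos(4*t)/16.
Answer: t*sin(4*t)/4 + cos(4*t)/16.


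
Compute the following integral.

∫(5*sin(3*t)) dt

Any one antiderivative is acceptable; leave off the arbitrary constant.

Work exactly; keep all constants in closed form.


Answer: -5*cos(3*t)/3.


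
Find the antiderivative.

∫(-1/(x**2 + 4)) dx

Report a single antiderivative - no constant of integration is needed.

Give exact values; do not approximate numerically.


Answer: -atan(x/2)/2.


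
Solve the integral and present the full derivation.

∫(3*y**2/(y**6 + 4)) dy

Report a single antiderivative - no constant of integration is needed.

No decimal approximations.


Step 1. Substitute u = y**3, turning ∫(3*y**2/(y**6 + 4)) dy into ∫(1/(u**2 + 4)) du: now ∫(1/(u**2 + 4)) du.
Step 2. Evaluate the standard form: now atan(u/2)/2.
Step 3. Substitute back u = y**3: now atan(y**3/2)/2.
Answer: atan(y**3/2)/2.


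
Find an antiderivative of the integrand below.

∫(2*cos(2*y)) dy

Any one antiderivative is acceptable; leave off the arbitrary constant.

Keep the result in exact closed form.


Answer: sin(2*y).


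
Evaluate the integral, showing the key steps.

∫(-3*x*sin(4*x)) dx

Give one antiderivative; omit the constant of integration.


Step 1. Integrate ∫(-3*x*sin(4*x)) dx by parts with u = x, dv = (-3*sin(4*x)) dx, so v = 3*cos(4*x)/4: now 3*x*cos(4*x)/4 + ∫(-3*cos(4*x)/4) dx.
Step 2. Evaluate the standard form: now 3*x*cos(4*x)/4 - 3*sin(4*x)/16.
Answer: 3*x*cos(4*x)/4 - 3*sin(4*x)/16.


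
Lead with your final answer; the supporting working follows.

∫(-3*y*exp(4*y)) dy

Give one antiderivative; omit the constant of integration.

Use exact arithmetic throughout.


The answer is -3*y*exp(4*y)/4 + 3*exp(4*y)/16.
Step 1. Integrate ∫(-3*y*exp(4*y)) dy by parts with u = y, dv = (-3*exp(4*y)) dy, so v = -3*exp(4*y)/4: now -3*y*exp(4*y)/4 + ∫(3*exp(4*y)/4) dy.
Step 2. Evaluate the standard form: now -3*y*exp(4*y)/4 + 3*exp(4*y)/16.
Answer: -3*y*exp(4*y)/4 + 3*exp(4*y)/16.


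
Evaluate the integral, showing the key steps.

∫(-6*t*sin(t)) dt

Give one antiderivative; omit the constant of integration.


Step 1. Integrate ∫(-6*t*sin(t)) dt by parts with u = t, dv = (-6*sin(t)) dt, so v = 6*cos(t): now 6*t*cos(t) + ∫(-6*cos(t)) dt.
Step 2. Evaluate the standard form: now 6*t*cos(t) - 6*sin(t).
Answer: 6*t*cos(t) - 6*sin(t).


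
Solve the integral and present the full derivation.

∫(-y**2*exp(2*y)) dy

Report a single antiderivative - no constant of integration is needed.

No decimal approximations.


Step 1. Integrate ∫(-y**2*exp(2*y)) dy by parts with u = y**2, dv = (-exp(2*y)) dy, so v = -exp(2*y)/2: now -y**2*exp(2*y)/2 + ∫(y*exp(2*y)) dy.
Step 2. Integrate ∫(y*exp(2*y)) dy by parts with u = y, dv = (exp(2*y)) dy, so v = exp(2*y)/2: now -y**2*exp(2*y)/2 + y*exp(2*y)/2 + ∫(-exp(2*y)/2) dy.
Step 3. Evaluate the standard form: now -y**2*exp(2*y)/2 + y*exp(2*y)/2 - exp(2*y)/4.
Answer: -y**2*exp(2*y)/2 + y*exp(2*y)/2 - exp(2*y)/4.


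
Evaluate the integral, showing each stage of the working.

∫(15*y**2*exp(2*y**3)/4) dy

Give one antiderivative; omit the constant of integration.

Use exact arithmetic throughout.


Step 1. Substitute u = y**3, turning ∫(15*y**2*exp(2*y**3)/4) dy into ∫(5*exp(2*u)/4) du: now ∫(5*exp(2*u)/4) du.
Step 2. Evaluate the standard form: now 5*exp(2*u)/8.
Step 3. Substitute back u = y**3: now 5*exp(2*y**3)/8.
Answer: 5*exp(2*y**3)/8.


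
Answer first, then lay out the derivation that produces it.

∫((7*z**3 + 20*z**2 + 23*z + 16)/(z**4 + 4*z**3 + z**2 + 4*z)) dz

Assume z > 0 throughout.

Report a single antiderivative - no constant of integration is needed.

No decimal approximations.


The answer is 4*log(z) + 3*log(z + 4) + 4*atan(z).
Step 1. Decompose ∫((7*z**3 + 20*z**2 + 23*z + 16)/(z**4 + 4*z**3 + z**2 + 4*z)) dz by partial fractions, (7*z**3 + 20*z**2 + 23*z + 16)/(z**4 + 4*z**3 + z**2 + 4*z) = 4/(z**2 + 1) + 3/(z + 4) + 4/z: now ∫(4/z) dz + ∫(3/(z + 4)) dz + ∫(4/(z**2 + 1)) dz.
Step 2. Evaluate the standard form [assuming z > 0]: now 4*log(z) + ∫(3/(z + 4)) dz + ∫(4/(z**2 + 1)) dz.
Step 3. Evaluate the standard form [assuming z > -4]: now 4*log(z) + 3*log(z + 4) + ∫(4/(z**2 + 1)) dz.
Step 4. Evaluate the standard form: now 4*log(z) + 3*log(z + 4) + 4*atan(z).
Answer: 4*log(z) + 3*log(z + 4) + 4*atan(z).


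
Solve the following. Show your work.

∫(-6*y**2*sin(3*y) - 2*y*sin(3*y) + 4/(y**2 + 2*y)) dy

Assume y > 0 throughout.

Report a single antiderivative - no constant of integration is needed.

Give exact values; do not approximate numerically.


Step 1. Rewrite: now ∫(-2*y*sin(3*y)) dy + ∫(-6*y**2*sin(3*y)) dy + ∫(4/(y**2 + 2*y)) dy.
Step 2. Decompose ∫(4/(y**2 + 2*y)) dy by partial fractions, 4/(y**2 + 2*y) = -2/(y + 2) + 2/y: now ∫(2/y) dy + ∫(-2*y*sin(3*y)) dy + ∫(-6*y**2*sin(3*y)) dy + ∫(-2/(y + 2)) dy.
Step 3. Evaluate the standard form [assuming y > -2]: now -2*log(y + 2) + ∫(2/y) dy + ∫(-2*y*sin(3*y)) dy + ∫(-6*y**2*sin(3*y)) dy.
Step 4. Evaluate the standard form [assuming y > 0]: now 2*log(y) - 2*log(y + 2) + ∫(-2*y*sin(3*y)) dy + ∫(-6*y**2*sin(3*y)) dy.
Step 5. Integrate ∫(-2*y*sin(3*y)) dy by parts with u = y, dv = (-2*sin(3*y)) dy, so v = 2*cos(3*y)/3: now 2*y*cos(3*y)/3 + 2*log(y) - 2*log(y + 2) + ∫(-6*y**2*sin(3*y)) dy + ∫(-2*cos(3*y)/3) dy.
Step 6. Evaluate the standard form: now 2*y*cos(3*y)/3 + 2*log(y) - 2*log(y + 2) - 2*sin(3*y)/9 + ∫(-6*y**2*sin(3*y)) dy.
Step 7. Integrate ∫(-6*y**2*sin(3*y)) dy by parts with u = y**2, dv = (-6*sin(3*y)) dy, so v = 2*cos(3*y): now 2*y**2*cos(3*y) + 2*y*cos(3*y)/3 + 2*log(y) - 2*log(y + 2) - 2*sin(3*y)/9 + ∫(-4*y*cos(3*y)) dy.
Step 8. Integrate ∫(-4*y*cos(3*y)) dy by parts with u = y, dv = (-4*cos(3*y)) dy, so v = -4*sin(3*y)/3: now 2*y**2*cos(3*y) - 4*y*sin(3*y)/3 + 2*y*cos(3*y)/3 + 2*log(y) - 2*log(y + 2) - 2*sin(3*y)/9 + ∫(4*sin(3*y)/3) dy.
Step 9. Evaluate the standard form: now 2*y**2*cos(3*y) - 4*y*sin(3*y)/3 + 2*y*cos(3*y)/3 + 2*log(y) - 2*log(y + 2) - 2*sin(3*y)/9 - 4*cos(3*y)/9.
Answer: 2*y**2*cos(3*y) - 4*y*sin(3*y)/3 + 2*y*cos(3*y)/3 + 2*log(y) - 2*log(y + 2) - 2*sin(3*y)/9 - 4*cos(3*y)/9.


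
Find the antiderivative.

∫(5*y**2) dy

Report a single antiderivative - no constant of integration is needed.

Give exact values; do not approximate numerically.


Answer: 5*y**3/3.


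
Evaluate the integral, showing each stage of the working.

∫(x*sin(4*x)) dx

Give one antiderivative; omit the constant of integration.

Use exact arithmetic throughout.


Step 1. Integrate ∫(x*sin(4*x)) dx by parts with u = x, dv = (sin(4*x)) dx, so v = -cos(4*x)/4: now -x*cos(4*x)/4 + ∫(cos(4*x)/4) dx.
Step 2. Evaluate the standard form: now -x*cos(4*x)/4 + sin(4*x)/16.
Answer: -x*cos(4*x)/4 + sin(4*x)/16.


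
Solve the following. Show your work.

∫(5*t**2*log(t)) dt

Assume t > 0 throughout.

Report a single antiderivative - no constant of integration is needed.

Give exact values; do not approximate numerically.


Step 1. Integrate ∫(5*t**2*log(t)) dt by parts with u = log(t), dv = (5*t**2) dt, so v = 5*t**3/3 [assuming t > 0]: now 5*t**3*log(t)/3 + ∫(-5*t**2/3) dt.
Step 2. Evaluate the standard form: now 5*t**3*log(t)/3 - 5*t**3/9.
Answer: 5*t**3*log(t)/3 - 5*t**3/9.


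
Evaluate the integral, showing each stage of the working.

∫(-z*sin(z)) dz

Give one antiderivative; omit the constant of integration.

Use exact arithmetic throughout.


Step 1. Integrate ∫(-z*sin(z)) dz by parts with u = z, dv = (-sin(z)) dz, so v = cos(z): now z*cos(z) + ∫(-cos(z)) dz.
Step 2. Evaluate the standard form: now z*cos(z) - sin(z).
Answer: z*cos(z) - sin(z).


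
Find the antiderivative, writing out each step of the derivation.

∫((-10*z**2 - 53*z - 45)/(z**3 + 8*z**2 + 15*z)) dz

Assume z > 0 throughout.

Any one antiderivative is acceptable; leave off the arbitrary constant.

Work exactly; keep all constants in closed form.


Step 1. Decompose ∫((-10*z**2 - 53*z - 45)/(z**3 + 8*z**2 + 15*z)) dz by partial fractions, (-10*z**2 - 53*z - 45)/(z**3 + 8*z**2 + 15*z) = -3/(z + 5) - 4/(z + 3) - 3/z: now ∫(-3/z) dz + ∫(-4/(z + 3)) dz + ∫(-3/(z + 5)) dz.
Step 2. Evaluate the standard form [assuming z > 0]: now -3*log(z) + ∫(-4/(z + 3)) dz + ∫(-3/(z + 5)) dz.
Step 3. Evaluate the standard form [assuming z > -3]: now -3*log(z) - 4*log(z + 3) + ∫(-3/(z + 5)) dz.
Step 4. Evaluate the standard form [assuming z > -5]: now -3*log(z) - 4*log(z + 3) - 3*log(z + 5).
Answer: -3*log(z) - 4*log(z + 3) - 3*log(z + 5).


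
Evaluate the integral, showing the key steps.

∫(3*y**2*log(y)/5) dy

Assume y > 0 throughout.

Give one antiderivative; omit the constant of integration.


Step 1. Integrate ∫(3*y**2*log(y)/5) dy by parts with u = log(y), dv = (3*y**2/5) dy, so v = y**3/5 [assuming y > 0]: now y**3*log(y)/5 + ∫(-y**2/5) dy.
Step 2. Evaluate the standard form: now y**3*log(y)/5 - y**3/15.
Answer: y**3*log(y)/5 - y**3/15.


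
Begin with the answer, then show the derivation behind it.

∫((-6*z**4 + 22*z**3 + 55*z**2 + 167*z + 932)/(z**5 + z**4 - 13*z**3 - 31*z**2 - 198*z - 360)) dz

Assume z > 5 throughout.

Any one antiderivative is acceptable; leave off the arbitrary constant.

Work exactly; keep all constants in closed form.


The answer is log(z - 5) - 3*log(z + 2) - 4*log(z + 4) + atan(z/3)/3.
Step 1. Decompose ∫((-6*z**4 + 22*z**3 + 55*z**2 + 167*z + 932)/(z**5 + z**4 - 13*z**3 - 31*z**2 - 198*z - 360)) dz by partial fractions, (-6*z**4 + 22*z**3 + 55*z**2 + 167*z + 932)/(z**5 + z**4 - 13*z**3 - 31*z**2 - 198*z - 360) = 1/(z**2 + 9) - 4/(z + 4) - 3/(z + 2) + 1/(z - 5): now ∫(1/(z - 5)) dz + ∫(-3/(z + 2)) dz + ∫(-4/(z + 4)) dz + ∫(1/(z**2 + 9)) dz.
Step 2. Evaluate the standard form [assuming z > 5]: now log(z - 5) + ∫(-3/(z + 2)) dz + ∫(-4/(z + 4)) dz + ∫(1/(z**2 + 9)) dz.
Step 3. Evaluate the standard form [assuming z > -2]: now log(z - 5) - 3*log(z + 2) + ∫(-4/(z + 4)) dz + ∫(1/(z**2 + 9)) dz.
Step 4. Evaluate the standard form [assuming z > -4]: now log(z - 5) - 3*log(z + 2) - 4*log(z + 4) + ∫(1/(z**2 + 9)) dz.
Step 5. Evaluate the standard form: now log(z - 5) - 3*log(z + 2) - 4*log(z + 4) + atan(z/3)/3.
Answer: log(z - 5) - 3*log(z + 2) - 4*log(z + 4) + atan(z/3)/3.


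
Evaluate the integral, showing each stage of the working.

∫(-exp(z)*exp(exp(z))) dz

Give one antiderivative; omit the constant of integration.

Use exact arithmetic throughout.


Step 1. Substitute u = exp(z), turning ∫(-exp(z)*exp(exp(z))) dz into ∫(-exp(u)) du: now ∫(-exp(u)) du.
Step 2. Evaluate the standard form: now -exp(u).
Step 3. Substitute back u = exp(z): now -exp(exp(z)).
Answer: -exp(exp(z)).


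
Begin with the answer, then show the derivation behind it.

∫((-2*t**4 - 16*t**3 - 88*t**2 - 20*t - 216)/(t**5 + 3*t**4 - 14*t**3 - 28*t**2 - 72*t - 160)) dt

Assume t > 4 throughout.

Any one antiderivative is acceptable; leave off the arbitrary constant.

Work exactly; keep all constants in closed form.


The answer is -3*log(t - 4) + 3*log(t + 2) - 2*log(t + 5) - atan(t/2).
Step 1. Decompose ∫((-2*t**4 - 16*t**3 - 88*t**2 - 20*t - 216)/(t**5 + 3*t**4 - 14*t**3 - 28*t**2 - 72*t - 160)) dt by partial fractions, (-2*t**4 - 16*t**3 - 88*t**2 - 20*t - 216)/(t**5 + 3*t**4 - 14*t**3 - 28*t**2 - 72*t - 160) = -2/(t**2 + 4) - 2/(t + 5) + 3/(t + 2) - 3/(t - 4): now ∫(-3/(t - 4)) dt + ∫(3/(t + 2)) dt + ∫(-2/(t + 5)) dt + ∫(-2/(t**2 + 4)) dt.
Step 2. Evaluate the standard form [assuming t > -5]: now -2*log(t + 5) + ∫(-3/(t - 4)) dt + ∫(3/(t + 2)) dt + ∫(-2/(t**2 + 4)) dt.
Step 3. Evaluate the standard form [assuming t > 4]: now -3*log(t - 4) - 2*log(t + 5) + ∫(3/(t + 2)) dt + ∫(-2/(t**2 + 4)) dt.
Step 4. Evaluate the standard form [assuming t > -2]: now -3*log(t - 4) + 3*log(t + 2) - 2*log(t + 5) + ∫(-2/(t**2 + 4)) dt.
Step 5. Evaluate the standard form: now -3*log(t - 4) + 3*log(t + 2) - 2*log(t + 5) - atan(t/2).
Answer: -3*log(t - 4) + 3*log(t + 2) - 2*log(t + 5) - atan(t/2).


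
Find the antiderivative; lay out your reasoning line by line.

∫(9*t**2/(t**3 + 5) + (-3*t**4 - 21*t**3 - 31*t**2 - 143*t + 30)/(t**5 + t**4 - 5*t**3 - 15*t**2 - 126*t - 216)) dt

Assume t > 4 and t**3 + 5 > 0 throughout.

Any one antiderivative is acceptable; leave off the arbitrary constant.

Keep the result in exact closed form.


Step 1. Rewrite: now ∫(9*t**2/(t**3 + 5)) dt + ∫((-3*t**4 - 21*t**3 - 31*t**2 - 143*t + 30)/(t**5 + t**4 - 5*t**3 - 15*t**2 - 126*t - 216)) dt.
Step 2. Decompose ∫((-3*t**4 - 21*t**3 - 31*t**2 - 143*t + 30)/(t**5 + t**4 - 5*t**3 - 15*t**2 - 126*t - 216)) dt by partial fractions, (-3*t**4 - 21*t**3 - 31*t**2 - 143*t + 30)/(t**5 + t**4 - 5*t**3 - 15*t**2 - 126*t - 216) = -2/(t**2 + 9) + 4/(t + 3) - 4/(t + 2) - 3/(t - 4): now ∫(9*t**2/(t**3 + 5)) dt + ∫(-3/(t - 4)) dt + ∫(-4/(t + 2)) dt + ∫(4/(t + 3)) dt + ∫(-2/(t**2 + 9)) dt.
Step 3. Evaluate the standard form [assuming t > -3]: now 4*log(t + 3) + ∫(9*t**2/(t**3 + 5)) dt + ∫(-3/(t - 4)) dt + ∫(-4/(t + 2)) dt + ∫(-2/(t**2 + 9)) dt.
Step 4. Evaluate the standard form [assuming t > -2]: now -4*log(t + 2) + 4*log(t + 3) + ∫(9*t**2/(t**3 + 5)) dt + ∫(-3/(t - 4)) dt + ∫(-2/(t**2 + 9)) dt.
Step 5. Evaluate the standard form [assuming t > 4]: now -3*log(t - 4) - 4*log(t + 2) + 4*log(t + 3) + ∫(9*t**2/(t**3 + 5)) dt + ∫(-2/(t**2 + 9)) dt.
Step 6. Evaluate the standard form: now -3*log(t - 4) - 4*log(t + 2) + 4*log(t + 3) - 2*atan(t/3)/3 + ∫(9*t**2/(t**3 + 5)) dt.
Step 7. Substitute u = t**3 + 5, turning ∫(9*t**2/(t**3 + 5)) dt into ∫(3/u) du: now -3*log(t - 4) - 4*log(t + 2) + 4*log(t + 3) - 2*atan(t/3)/3 + ∫(3/u) du.
Step 8. Evaluate the standard form [assuming u > 0]: now 3*log(u) - 3*log(t - 4) - 4*log(t + 2) + 4*log(t + 3) - 2*atan(t/3)/3.
Step 9. Substitute back u = t**3 + 5: now -3*log(t - 4) - 4*log(t + 2) + 4*log(t + 3) + 3*log(t**3 + 5) - 2*atan(t/3)/3.
Answer: -3*log(t - 4) - 4*log(t + 2) + 4*log(t + 3) + 3*log(t**3 + 5) - 2*atan(t/3)/3.


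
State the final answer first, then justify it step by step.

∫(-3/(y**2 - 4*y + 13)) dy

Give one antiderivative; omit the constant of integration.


The answer is -atan(y/3 - 2/3).
Step 1. Substitute u = 2 - y, turning ∫(-3/(y**2 - 4*y + 13)) dy into ∫(3/(u**2 + 9)) du: now ∫(3/(u**2 + 9)) du.
Step 2. Evaluate the standard form: now atan(u/3).
Step 3. Substitute back u = 2 - y: now -atan(y/3 - 2/3).
Answer: -atan(y/3 - 2/3).


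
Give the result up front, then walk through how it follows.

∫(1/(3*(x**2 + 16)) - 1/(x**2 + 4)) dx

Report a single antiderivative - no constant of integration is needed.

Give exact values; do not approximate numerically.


The answer is atan(x/4)/12 - atan(x/2)/2.
Step 1. Rewrite: now ∫(-1/(x**2 + 4)) dx + ∫(1/(3*(x**2 + 16))) dx.
Step 2. Evaluate the standard form: now -atan(x/2)/2 + ∫(1/(3*(x**2 + 16))) dx.
Step 3. Evaluate the standard form: now atan(x/4)/12 - atan(x/2)/2.
Answer: atan(x/4)/12 - atan(x/2)/2.


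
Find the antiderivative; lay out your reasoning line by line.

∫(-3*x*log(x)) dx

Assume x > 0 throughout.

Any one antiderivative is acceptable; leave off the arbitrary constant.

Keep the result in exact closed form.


Step 1. Integrate ∫(-3*x*log(x)) dx by parts with u = log(x), dv = (-3*x) dx, so v = -3*x**2/2 [assuming x > 0]: now -3*x**2*log(x)/2 + ∫(3*x/2) dx.
Step 2. Evaluate the standard form: now -3*x**2*log(x)/2 + 3*x**2/4.
Answer: -3*x**2*log(x)/2 + 3*x**2/4.


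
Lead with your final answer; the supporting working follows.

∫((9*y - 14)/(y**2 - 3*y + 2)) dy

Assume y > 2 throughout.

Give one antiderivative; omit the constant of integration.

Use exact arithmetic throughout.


The answer is 4*log(y - 2) + 5*log(y - 1).
Step 1. Decompose ∫((9*y - 14)/(y**2 - 3*y + 2)) dy by partial fractions, (9*y - 14)/(y**2 - 3*y + 2) = 5/(y - 1) + 4/(y - 2): now ∫(4/(y - 2)) dy + ∫(5/(y - 1)) dy.
Step 2. Evaluate the standard form [assuming y > 2]: now 4*log(y - 2) + ∫(5/(y - 1)) dy.
Step 3. Evaluate the standard form [assuming y > 1]: now 4*log(y - 2) + 5*log(y - 1).
Answer: 4*log(y - 2) + 5*log(y - 1).


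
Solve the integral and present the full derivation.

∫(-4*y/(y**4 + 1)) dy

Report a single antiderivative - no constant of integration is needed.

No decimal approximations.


Step 1. Substitute u = y**2, turning ∫(-4*y/(y**4 + 1)) dy into ∫(-2/(u**2 + 1)) du: now ∫(-2/(u**2 + 1)) du.
Step 2. Evaluate the standard form: now -2*atan(u).
Step 3. Substitute back u = y**2: now -2*atan(y**2).
Answer: -2*atan(y**2).


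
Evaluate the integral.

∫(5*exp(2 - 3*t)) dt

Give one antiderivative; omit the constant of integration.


Answer: -5*exp(2 - 3*t)/3.


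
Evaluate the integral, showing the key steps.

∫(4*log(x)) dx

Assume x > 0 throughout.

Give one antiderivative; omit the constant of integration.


Step 1. Integrate ∫(4*log(x)) dx by parts with u = log(x), dv = (4) dx, so v = 4*x [assuming x > 0]: now 4*x*log(x) + ∫(-4) dx.
Step 2. Evaluate the standard form: now 4*x*log(x) - 4*x.
Answer: 4*x*log(x) - 4*x.


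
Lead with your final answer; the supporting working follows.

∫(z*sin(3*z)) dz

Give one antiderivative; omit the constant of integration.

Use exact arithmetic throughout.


The answer is -z*cos(3*z)/3 + sin(3*z)/9.
Step 1. Integrate ∫(z*sin(3*z)) dz by parts with u = z, dv = (sin(3*z)) dz, so v = -cos(3*z)/3: now -z*cos(3*z)/3 + ∫(cos(3*z)/3) dz.
Step 2. Evaluate the standard form: now -z*cos(3*z)/3 + sin(3*z)/9.
Answer: -z*cos(3*z)/3 + sin(3*z)/9.


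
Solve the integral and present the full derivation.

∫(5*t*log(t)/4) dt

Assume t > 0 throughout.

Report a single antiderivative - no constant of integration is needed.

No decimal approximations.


Step 1. Integrate ∫(5*t*log(t)/4) dt by parts with u = log(t), dv = (5*t/4) dt, so v = 5*t**2/8 [assuming t > 0]: now 5*t**2*log(t)/8 + ∫(-5*t/8) dt.
Step 2. Evaluate the standard form: now 5*t**2*log(t)/8 - 5*t**2/16.
Answer: 5*t**2*log(t)/8 - 5*t**2/16.


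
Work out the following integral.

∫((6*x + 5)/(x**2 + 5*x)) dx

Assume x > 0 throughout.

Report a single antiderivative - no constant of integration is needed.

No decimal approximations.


Answer: log(x) + 5*log(x + 5).


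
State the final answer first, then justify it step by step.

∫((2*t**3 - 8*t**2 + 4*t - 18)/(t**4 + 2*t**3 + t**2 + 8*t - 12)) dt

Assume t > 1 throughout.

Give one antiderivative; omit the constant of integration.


The answer is -log(t - 1) + 3*log(t + 3) - atan(t/2).
Step 1. Decompose ∫((2*t**3 - 8*t**2 + 4*t - 18)/(t**4 + 2*t**3 + t**2 + 8*t - 12)) dt by partial fractions, (2*t**3 - 8*t**2 + 4*t - 18)/(t**4 + 2*t**3 + t**2 + 8*t - 12) = -2/(t**2 + 4) + 3/(t + 3) - 1/(t - 1): now ∫(-1/(t - 1)) dt + ∫(3/(t + 3)) dt + ∫(-2/(t**2 + 4)) dt.
Step 2. Evaluate the standard form [assuming t > -3]: now 3*log(t + 3) + ∫(-1/(t - 1)) dt + ∫(-2/(t**2 + 4)) dt.
Step 3. Evaluate the standard form [assuming t > 1]: now -log(t - 1) + 3*log(t + 3) + ∫(-2/(t**2 + 4)) dt.
Step 4. Evaluate the standard form: now -log(t - 1) + 3*log(t + 3) - atan(t/2).
Answer: -log(t - 1) + 3*log(t + 3) - atan(t/2).


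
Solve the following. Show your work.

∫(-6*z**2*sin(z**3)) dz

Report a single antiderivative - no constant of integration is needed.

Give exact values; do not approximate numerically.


Step 1. Substitute u = z**3, turning ∫(-6*z**2*sin(z**3)) dz into ∫(-2*sin(u)) du: now ∫(-2*sin(u)) du.
Step 2. Evaluate the standard form: now 2*cos(u).
Step 3. Substitute back u = z**3: now 2*cos(z**3).
Answer: 2*cos(z**3).


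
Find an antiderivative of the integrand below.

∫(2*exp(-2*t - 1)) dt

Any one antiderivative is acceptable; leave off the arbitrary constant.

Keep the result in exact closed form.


Answer: -exp(-2*t - 1).


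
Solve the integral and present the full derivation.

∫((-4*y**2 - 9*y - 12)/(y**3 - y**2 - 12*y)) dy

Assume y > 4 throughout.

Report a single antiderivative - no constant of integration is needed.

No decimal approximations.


Step 1. Decompose ∫((-4*y**2 - 9*y - 12)/(y**3 - y**2 - 12*y)) dy by partial fractions, (-4*y**2 - 9*y - 12)/(y**3 - y**2 - 12*y) = -1/(y + 3) - 4/(y - 4) + 1/y: now ∫(1/y) dy + ∫(-4/(y - 4)) dy + ∫(-1/(y + 3)) dy.
Step 2. Evaluate the standard form [assuming y > 4]: now -4*log(y - 4) + ∫(1/y) dy + ∫(-1/(y + 3)) dy.
Step 3. Evaluate the standard form [assuming y > -3]: now -4*log(y - 4) - log(y + 3) + ∫(1/y) dy.
Step 4. Evaluate the standard form [assuming y > 0]: now log(y) - 4*log(y - 4) - log(y + 3).
Answer: log(y) - 4*log(y - 4) - log(y + 3).


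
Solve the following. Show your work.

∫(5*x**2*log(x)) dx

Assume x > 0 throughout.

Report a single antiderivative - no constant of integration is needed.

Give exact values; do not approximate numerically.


Step 1. Integrate ∫(5*x**2*log(x)) dx by parts with u = log(x), dv = (5*x**2) dx, so v = 5*x**3/3 [assuming x > 0]: now 5*x**3*log(x)/3 + ∫(-5*x**2/3) dx.
Step 2. Evaluate the standard form: now 5*x**3*log(x)/3 - 5*x**3/9.
Answer: 5*x**3*log(x)/3 - 5*x**3/9.


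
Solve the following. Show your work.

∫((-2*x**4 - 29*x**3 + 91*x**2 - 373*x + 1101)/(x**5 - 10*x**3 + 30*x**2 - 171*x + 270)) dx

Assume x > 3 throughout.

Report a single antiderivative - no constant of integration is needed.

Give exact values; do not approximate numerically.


Step 1. Decompose ∫((-2*x**4 - 29*x**3 + 91*x**2 - 373*x + 1101)/(x**5 - 10*x**3 + 30*x**2 - 171*x + 270)) dx by partial fractions, (-2*x**4 - 29*x**3 + 91*x**2 - 373*x + 1101)/(x**5 - 10*x**3 + 30*x**2 - 171*x + 270) = 4/(x**2 + 9) + 4/(x + 5) - 5/(x - 2) - 1/(x - 3): now ∫(-1/(x - 3)) dx + ∫(-5/(x - 2)) dx + ∫(4/(x + 5)) dx + ∫(4/(x**2 + 9)) dx.
Step 2. Evaluate the standard form [assuming x > 3]: now -log(x - 3) + ∫(-5/(x - 2)) dx + ∫(4/(x + 5)) dx + ∫(4/(x**2 + 9)) dx.
Step 3. Evaluate the standard form [assuming x > -5]: now -log(x - 3) + 4*log(x + 5) + ∫(-5/(x - 2)) dx + ∫(4/(x**2 + 9)) dx.
Step 4. Evaluate the standard form [assuming x > 2]: now -log(x - 3) - 5*log(x - 2) + 4*log(x + 5) + ∫(4/(x**2 + 9)) dx.
Step 5. Evaluate the standard form: now -log(x - 3) - 5*log(x - 2) + 4*log(x + 5) + 4*atan(x/3)/3.
Answer: -log(x - 3) - 5*log(x - 2) + 4*log(x + 5) + 4*atan(x/3)/3.


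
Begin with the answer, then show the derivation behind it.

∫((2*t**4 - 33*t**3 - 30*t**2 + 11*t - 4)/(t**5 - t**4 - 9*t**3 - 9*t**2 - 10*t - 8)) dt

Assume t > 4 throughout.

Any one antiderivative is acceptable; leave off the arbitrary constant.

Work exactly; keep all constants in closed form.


The answer is -4*log(t - 4) + log(t + 1) + 5*log(t + 2) - 4*atan(t).
Step 1. Decompose ∫((2*t**4 - 33*t**3 - 30*t**2 + 11*t - 4)/(t**5 - t**4 - 9*t**3 - 9*t**2 - 10*t - 8)) dt by partial fractions, (2*t**4 - 33*t**3 - 30*t**2 + 11*t - 4)/(t**5 - t**4 - 9*t**3 - 9*t**2 - 10*t - 8) = -4/(t**2 + 1) + 5/(t + 2) + 1/(t + 1) - 4/(t - 4): now ∫(-4/(t - 4)) dt + ∫(1/(t + 1)) dt + ∫(5/(t + 2)) dt + ∫(-4/(t**2 + 1)) dt.
Step 2. Evaluate the standard form [assuming t > 4]: now -4*log(t - 4) + ∫(1/(t + 1)) dt + ∫(5/(t + 2)) dt + ∫(-4/(t**2 + 1)) dt.
Step 3. Evaluate the standard form [assuming t > -2]: now -4*log(t - 4) + 5*log(t + 2) + ∫(1/(t + 1)) dt + ∫(-4/(t**2 + 1)) dt.
Step 4. Evaluate the standard form [assuming t > -1]: now -4*log(t - 4) + log(t + 1) + 5*log(t + 2) + ∫(-4/(t**2 + 1)) dt.
Step 5. Evaluate the standard form: now -4*log(t - 4) + log(t + 1) + 5*log(t + 2) - 4*atan(t).
Answer: -4*log(t - 4) + log(t + 1) + 5*log(t + 2) - 4*atan(t).


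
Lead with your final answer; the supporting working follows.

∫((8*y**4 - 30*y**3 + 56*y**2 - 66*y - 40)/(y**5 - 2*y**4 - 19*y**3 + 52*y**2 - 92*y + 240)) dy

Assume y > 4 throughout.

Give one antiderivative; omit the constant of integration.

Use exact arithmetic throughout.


The answer is 4*log(y - 4) - log(y - 3) + 5*log(y + 5) - atan(y/2).
Step 1. Decompose ∫((8*y**4 - 30*y**3 + 56*y**2 - 66*y - 40)/(y**5 - 2*y**4 - 19*y**3 + 52*y**2 - 92*y + 240)) dy by partial fractions, (8*y**4 - 30*y**3 + 56*y**2 - 66*y - 40)/(y**5 - 2*y**4 - 19*y**3 + 52*y**2 - 92*y + 240) = -2/(y**2 + 4) + 5/(y + 5) - 1/(y - 3) + 4/(y - 4): now ∫(4/(y - 4)) dy + ∫(-1/(y - 3)) dy + ∫(5/(y + 5)) dy + ∫(-2/(y**2 + 4)) dy.
Step 2. Evaluate the standard form [assuming y > 3]: now -log(y - 3) + ∫(4/(y - 4)) dy + ∫(5/(y + 5)) dy + ∫(-2/(y**2 + 4)) dy.
Step 3. Evaluate the standard form [assuming y > 4]: now 4*log(y - 4) - log(y - 3) + ∫(5/(y + 5)) dy + ∫(-2/(y**2 + 4)) dy.
Step 4. Evaluate the standard form [assuming y > -5]: now 4*log(y - 4) - log(y - 3) + 5*log(y + 5) + ∫(-2/(y**2 + 4)) dy.
Step 5. Evaluate the standard form: now 4*log(y - 4) - log(y - 3) + 5*log(y + 5) - atan(y/2).
Answer: 4*log(y - 4) - log(y - 3) + 5*log(y + 5) - atan(y/2).


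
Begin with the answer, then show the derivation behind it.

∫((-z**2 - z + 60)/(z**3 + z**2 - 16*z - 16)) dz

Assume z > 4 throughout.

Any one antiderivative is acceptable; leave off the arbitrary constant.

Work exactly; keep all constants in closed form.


The answer is log(z - 4) - 4*log(z + 1) + 2*log(z + 4).
Step 1. Decompose ∫((-z**2 - z + 60)/(z**3 + z**2 - 16*z - 16)) dz by partial fractions, (-z**2 - z + 60)/(z**3 + z**2 - 16*z - 16) = 2/(z + 4) - 4/(z + 1) + 1/(z - 4): now ∫(1/(z - 4)) dz + ∫(-4/(z + 1)) dz + ∫(2/(z + 4)) dz.
Step 2. Evaluate the standard form [assuming z > -4]: now 2*log(z + 4) + ∫(1/(z - 4)) dz + ∫(-4/(z + 1)) dz.
Step 3. Evaluate the standard form [assuming z > 4]: now log(z - 4) + 2*log(z + 4) + ∫(-4/(z + 1)) dz.
Step 4. Evaluate the standard form [assuming z > -1]: now log(z - 4) - 4*log(z + 1) + 2*log(z + 4).
Answer: log(z - 4) - 4*log(z + 1) + 2*log(z + 4).


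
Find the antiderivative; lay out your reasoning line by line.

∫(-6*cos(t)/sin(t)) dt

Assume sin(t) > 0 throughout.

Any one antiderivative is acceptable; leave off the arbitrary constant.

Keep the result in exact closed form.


Step 1. Substitute u = sin(t), turning ∫(-6*cos(t)/sin(t)) dt into ∫(-6/u) du: now ∫(-6/u) du.
Step 2. Evaluate the standard form [assuming u > 0]: now -6*log(u).
Step 3. Substitute back u = sin(t): now -6*log(sin(t)).
Answer: -6*log(sin(t)).


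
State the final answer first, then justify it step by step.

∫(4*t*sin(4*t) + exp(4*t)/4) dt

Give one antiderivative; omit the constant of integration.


The answer is -t*cos(4*t) + exp(4*t)/16 + sin(4*t)/4.
Step 1. Rewrite: now ∫(4*t*sin(4*t)) dt + ∫(exp(4*t)/4) dt.
Step 2. Evaluate the standard form: now exp(4*t)/16 + ∫(4*t*sin(4*t)) dt.
Step 3. Integrate ∫(4*t*sin(4*t)) dt by parts with u = t, dv = (4*sin(4*t)) dt, so v = -cos(4*t): now -t*cos(4*t) + exp(4*t)/16 + ∫(cos(4*t)) dt.
Step 4. Evaluate the standard form: now -t*cos(4*t) + exp(4*t)/16 + sin(4*t)/4.
Answer: -t*cos(4*t) + exp(4*t)/16 + sin(4*t)/4.


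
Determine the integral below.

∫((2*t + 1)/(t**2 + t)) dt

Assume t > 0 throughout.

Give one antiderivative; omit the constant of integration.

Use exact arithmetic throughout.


Answer: log(t) + log(t + 1).


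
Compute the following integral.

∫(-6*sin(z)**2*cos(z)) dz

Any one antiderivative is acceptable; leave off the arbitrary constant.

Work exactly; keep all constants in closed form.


Answer: -2*sin(z)**3.


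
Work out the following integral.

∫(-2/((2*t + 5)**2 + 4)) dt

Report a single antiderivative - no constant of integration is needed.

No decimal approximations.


Answer: -atan(t + 5/2)/2.


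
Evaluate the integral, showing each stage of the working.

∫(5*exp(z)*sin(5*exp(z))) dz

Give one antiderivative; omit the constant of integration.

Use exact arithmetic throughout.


Step 1. Substitute u = exp(z), turning ∫(5*exp(z)*sin(5*exp(z))) dz into ∫(5*sin(5*u)) du: now ∫(5*sin(5*u)) du.
Step 2. Evaluate the standard form: now -cos(5*u).
Step 3. Substitute back u = exp(z): now -cos(5*exp(z)).
Answer: -cos(5*exp(z)).


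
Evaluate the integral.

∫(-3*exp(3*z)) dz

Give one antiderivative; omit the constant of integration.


Answer: -exp(3*z).


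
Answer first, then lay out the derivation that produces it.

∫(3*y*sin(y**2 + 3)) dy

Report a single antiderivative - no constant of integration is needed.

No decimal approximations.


The answer is -3*cos(y**2 + 3)/2.
Step 1. Substitute u = y**2 + 3, turning ∫(3*y*sin(y**2 + 3)) dy into ∫(3*sin(u)/2) du: now ∫(3*sin(u)/2) du.
Step 2. Evaluate the standard form: now -3*cos(u)/2.
Step 3. Substitute back u = y**2 + 3: now -3*cos(y**2 + 3)/2.
Answer: -3*cos(y**2 + 3)/2.


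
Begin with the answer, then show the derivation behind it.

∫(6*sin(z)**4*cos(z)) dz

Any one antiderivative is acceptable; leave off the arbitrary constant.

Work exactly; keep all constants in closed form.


The answer is 6*sin(z)**5/5.
Step 1. Substitute u = sin(z), turning ∫(6*sin(z)**4*cos(z)) dz into ∫(6*u**4) du: now ∫(6*u**4) du.
Step 2. Evaluate the standard form: now 6*u**5/5.
Step 3. Substitute back u = sin(z): now 6*sin(z)**5/5.
Answer: 6*sin(z)**5/5.


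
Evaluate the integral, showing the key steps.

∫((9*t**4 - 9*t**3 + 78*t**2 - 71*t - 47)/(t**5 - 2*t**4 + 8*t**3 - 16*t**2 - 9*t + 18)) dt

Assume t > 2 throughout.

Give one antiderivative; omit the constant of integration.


Step 1. Decompose ∫((9*t**4 - 9*t**3 + 78*t**2 - 71*t - 47)/(t**5 - 2*t**4 + 8*t**3 - 16*t**2 - 9*t + 18)) dt by partial fractions, (9*t**4 - 9*t**3 + 78*t**2 - 71*t - 47)/(t**5 - 2*t**4 + 8*t**3 - 16*t**2 - 9*t + 18) = -1/(t**2 + 9) + 2/(t + 1) + 2/(t - 1) + 5/(t - 2): now ∫(5/(t - 2)) dt + ∫(2/(t - 1)) dt + ∫(2/(t + 1)) dt + ∫(-1/(t**2 + 9)) dt.
Step 2. Evaluate the standard form [assuming t > -1]: now 2*log(t + 1) + ∫(5/(t - 2)) dt + ∫(2/(t - 1)) dt + ∫(-1/(t**2 + 9)) dt.
Step 3. Evaluate the standard form [assuming t > 2]: now 5*log(t - 2) + 2*log(t + 1) + ∫(2/(t - 1)) dt + ∫(-1/(t**2 + 9)) dt.
Step 4. Evaluate the standard form [assuming t > 1]: now 5*log(t - 2) + 2*log(t - 1) + 2*log(t + 1) + ∫(-1/(t**2 + 9)) dt.
Step 5. Evaluate the standard form: now 5*log(t - 2) + 2*log(t - 1) + 2*log(t + 1) - atan(t/3)/3.
Answer: 5*log(t - 2) + 2*log(t - 1) + 2*log(t + 1) - atan(t/3)/3.


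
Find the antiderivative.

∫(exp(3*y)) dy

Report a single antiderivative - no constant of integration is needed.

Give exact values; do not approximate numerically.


Answer: exp(3*y)/3.


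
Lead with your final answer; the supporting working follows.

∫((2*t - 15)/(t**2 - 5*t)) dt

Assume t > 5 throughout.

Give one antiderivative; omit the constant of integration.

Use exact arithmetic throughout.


The answer is 3*log(t) - log(t - 5).
Step 1. Decompose ∫((2*t - 15)/(t**2 - 5*t)) dt by partial fractions, (2*t - 15)/(t**2 - 5*t) = -1/(t - 5) + 3/t: now ∫(3/t) dt + ∫(-1/(t - 5)) dt.
Step 2. Evaluate the standard form [assuming t > 5]: now -log(t - 5) + ∫(3/t) dt.
Step 3. Evaluate the standard form [assuming t > 0]: now 3*log(t) - log(t - 5).
Answer: 3*log(t) - log(t - 5).


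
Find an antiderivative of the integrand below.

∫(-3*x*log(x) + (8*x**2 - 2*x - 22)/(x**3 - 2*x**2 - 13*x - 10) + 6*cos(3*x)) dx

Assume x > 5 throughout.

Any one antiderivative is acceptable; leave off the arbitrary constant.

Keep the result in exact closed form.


Answer: -3*x**2*log(x)/2 + 3*x**2/4 + 4*log(x - 5) + 2*log(x + 1) + 2*log(x + 2) + 2*sin(3*x).
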